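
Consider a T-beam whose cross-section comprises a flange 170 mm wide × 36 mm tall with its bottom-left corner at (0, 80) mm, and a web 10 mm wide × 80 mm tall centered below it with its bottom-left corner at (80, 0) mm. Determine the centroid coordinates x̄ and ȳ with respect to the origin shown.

x̄ = 85.00 mm, ȳ = 91.29 mm

web: A = 10 × 80 = 800.00, centroid at (85.00, 40.00).
flange: A = 170 × 36 = 6120.00, centroid at (85.00, 98.00).
ΣA = 6920.00 mm²
ΣAx̄ = (800.00)(85.00) + (6120.00)(85.00) = 588200.00 mm³
ΣAȳ = (800.00)(40.00) + (6120.00)(98.00) = 631760.00 mm³
x̄ = 588200.00 / 6920.00 = 85.00 mm
ȳ = 631760.00 / 6920.00 = 91.29 mm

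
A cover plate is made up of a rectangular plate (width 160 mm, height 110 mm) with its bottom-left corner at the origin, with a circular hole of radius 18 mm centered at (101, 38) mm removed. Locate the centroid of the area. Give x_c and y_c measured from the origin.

plate: A = 160 × 110 = 17600.00, centroid at (80.00, 55.00).
hole: A = −π·18² = -1017.88, centroid at (101.00, 38.00).
ΣA = 16582.12 mm²
ΣAx_c = (17600.00)(80.00) + (-1017.88)(101.00) = 1305194.52 mm³
ΣAy_c = (17600.00)(55.00) + (-1017.88)(38.00) = 929320.71 mm³
x_c = 1305194.52 / 16582.12 = 78.71 mm
y_c = 929320.71 / 16582.12 = 56.04 mm

x_c = 78.71 mm, y_c = 56.04 mm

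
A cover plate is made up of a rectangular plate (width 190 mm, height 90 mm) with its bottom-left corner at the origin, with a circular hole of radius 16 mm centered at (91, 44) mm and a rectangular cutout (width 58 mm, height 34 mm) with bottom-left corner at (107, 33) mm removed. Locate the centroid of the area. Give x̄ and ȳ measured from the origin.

plate: A = 190 × 90 = 17100.00, centroid at (95.00, 45.00).
hole 1: A = −π·16² = -804.25, centroid at (91.00, 44.00).
hole 2: A = −(58 × 34) = -1972.00, centroid at (136.00, 50.00).
ΣA = 14323.75 mm²
ΣAx̄ = (17100.00)(95.00) + (-804.25)(91.00) + (-1972.00)(136.00) = 1283121.46 mm³
ΣAȳ = (17100.00)(45.00) + (-804.25)(44.00) + (-1972.00)(50.00) = 635513.10 mm³
x̄ = 1283121.46 / 14323.75 = 89.58 mm
ȳ = 635513.10 / 14323.75 = 44.37 mm

x̄ = 89.58 mm, ȳ = 44.37 mm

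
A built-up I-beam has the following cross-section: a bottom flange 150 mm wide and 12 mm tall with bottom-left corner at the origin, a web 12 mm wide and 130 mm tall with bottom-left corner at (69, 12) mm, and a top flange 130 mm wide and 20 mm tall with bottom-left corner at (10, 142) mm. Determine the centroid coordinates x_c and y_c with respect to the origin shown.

Part | A | x̄ᵢ | ȳᵢ | A·x̄ᵢ | A·ȳᵢ
bottom flange | 1800.00 | 75.00 | 6.00 | 135000.00 | 10800.00
web | 1560.00 | 75.00 | 77.00 | 117000.00 | 120120.00
top flange | 2600.00 | 75.00 | 152.00 | 195000.00 | 395200.00
Σ | 5960.00 |  |  | 447000.00 | 526120.00
x_c = 447000.00 / 5960.00 = 75.00 mm
y_c = 526120.00 / 5960.00 = 88.28 mm

x_c = 75.00 mm, y_c = 88.28 mm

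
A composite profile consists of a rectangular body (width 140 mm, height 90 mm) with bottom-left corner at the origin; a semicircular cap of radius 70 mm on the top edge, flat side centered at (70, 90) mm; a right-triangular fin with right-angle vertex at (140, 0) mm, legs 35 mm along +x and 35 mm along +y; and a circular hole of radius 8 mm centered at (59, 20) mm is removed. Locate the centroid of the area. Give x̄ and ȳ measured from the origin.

Part | A | x̄ᵢ | ȳᵢ | A·x̄ᵢ | A·ȳᵢ
rectangular body | 12600.00 | 70.00 | 45.00 | 882000.00 | 567000.00
semicircular top | 7696.90 | 70.00 | 119.71 | 538783.14 | 921387.85
triangular fin | 612.50 | 151.67 | 11.67 | 92895.83 | 7145.83
hole | -201.06 | 59.00 | 20.00 | -11862.65 | -4021.24
Σ | 20708.34 |  |  | 1501816.32 | 1491512.44
x̄ = 1501816.32 / 20708.34 = 72.52 mm
ȳ = 1491512.44 / 20708.34 = 72.02 mm

x̄ = 72.52 mm, ȳ = 72.02 mm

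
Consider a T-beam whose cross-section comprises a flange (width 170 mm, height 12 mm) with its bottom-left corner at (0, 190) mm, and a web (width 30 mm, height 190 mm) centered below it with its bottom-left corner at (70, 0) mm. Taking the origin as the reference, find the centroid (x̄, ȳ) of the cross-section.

x̄ = 85.00 mm, ȳ = 121.62 mm

web: A = 30 × 190 = 5700.00, centroid at (85.00, 95.00).
flange: A = 170 × 12 = 2040.00, centroid at (85.00, 196.00).
ΣA = 7740.00 mm²
ΣAx̄ = (5700.00)(85.00) + (2040.00)(85.00) = 657900.00 mm³
ΣAȳ = (5700.00)(95.00) + (2040.00)(196.00) = 941340.00 mm³
x̄ = 657900.00 / 7740.00 = 85.00 mm
ȳ = 941340.00 / 7740.00 = 121.62 mm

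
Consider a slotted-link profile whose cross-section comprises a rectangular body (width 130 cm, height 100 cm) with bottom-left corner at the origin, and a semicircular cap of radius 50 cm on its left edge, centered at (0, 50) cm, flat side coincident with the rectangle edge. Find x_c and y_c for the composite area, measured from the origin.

x_c = 45.00 cm, y_c = 50.00 cm

Part | A | x̄ᵢ | ȳᵢ | A·x̄ᵢ | A·ȳᵢ
rectangular body | 13000.00 | 65.00 | 50.00 | 845000.00 | 650000.00
semicircular end | 3926.99 | -21.22 | 50.00 | -83333.33 | 196349.54
Σ | 16926.99 |  |  | 761666.67 | 846349.54
x_c = 761666.67 / 16926.99 = 45.00 cm
y_c = 846349.54 / 16926.99 = 50.00 cm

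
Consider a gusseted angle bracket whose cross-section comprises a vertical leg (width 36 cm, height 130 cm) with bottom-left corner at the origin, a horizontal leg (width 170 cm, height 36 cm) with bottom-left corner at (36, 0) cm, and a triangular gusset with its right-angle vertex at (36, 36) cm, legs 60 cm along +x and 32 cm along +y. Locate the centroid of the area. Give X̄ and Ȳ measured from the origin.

X̄ = 74.70 cm, Ȳ = 39.04 cm

Part | A | x̄ᵢ | ȳᵢ | A·x̄ᵢ | A·ȳᵢ
vertical leg | 4680.00 | 18.00 | 65.00 | 84240.00 | 304200.00
horizontal leg | 6120.00 | 121.00 | 18.00 | 740520.00 | 110160.00
gusset | 960.00 | 56.00 | 46.67 | 53760.00 | 44800.00
Σ | 11760.00 |  |  | 878520.00 | 459160.00
X̄ = 878520.00 / 11760.00 = 74.70 cm
Ȳ = 459160.00 / 11760.00 = 39.04 cm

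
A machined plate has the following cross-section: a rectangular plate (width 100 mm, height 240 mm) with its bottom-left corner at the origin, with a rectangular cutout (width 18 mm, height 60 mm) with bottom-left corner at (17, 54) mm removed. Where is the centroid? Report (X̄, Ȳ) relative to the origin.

X̄ = 51.13 mm, Ȳ = 121.70 mm

plate: A = 100 × 240 = 24000.00, centroid at (50.00, 120.00).
hole: A = −(18 × 60) = -1080.00, centroid at (26.00, 84.00).
ΣA = 22920.00 mm²
ΣAX̄ = (24000.00)(50.00) + (-1080.00)(26.00) = 1171920.00 mm³
ΣAȲ = (24000.00)(120.00) + (-1080.00)(84.00) = 2789280.00 mm³
X̄ = 1171920.00 / 22920.00 = 51.13 mm
Ȳ = 2789280.00 / 22920.00 = 121.70 mm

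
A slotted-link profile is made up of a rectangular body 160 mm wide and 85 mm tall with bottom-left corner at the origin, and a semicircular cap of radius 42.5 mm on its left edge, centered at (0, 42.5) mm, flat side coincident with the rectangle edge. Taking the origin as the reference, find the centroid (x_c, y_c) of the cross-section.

rectangular body: A = 160 × 85 = 13600.00, centroid at (80.00, 42.50).
semicircular end: A = ½π·42.5² = 2837.25, centroid at (-18.04, 42.50).
ΣA = 16437.25 mm²
ΣAx_c = (13600.00)(80.00) + (2837.25)(-18.04) = 1036822.92 mm³
ΣAy_c = (13600.00)(42.50) + (2837.25)(42.50) = 698583.16 mm³
x_c = 1036822.92 / 16437.25 = 63.08 mm
y_c = 698583.16 / 16437.25 = 42.50 mm

x_c = 63.08 mm, y_c = 42.50 mm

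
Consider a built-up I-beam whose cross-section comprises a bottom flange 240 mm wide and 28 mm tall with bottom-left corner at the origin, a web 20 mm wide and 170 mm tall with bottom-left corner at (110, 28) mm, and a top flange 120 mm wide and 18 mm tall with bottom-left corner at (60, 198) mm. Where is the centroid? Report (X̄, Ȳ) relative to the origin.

X̄ = 120.00 mm, Ȳ = 75.36 mm

bottom flange: A = 240 × 28 = 6720.00, centroid at (120.00, 14.00).
web: A = 20 × 170 = 3400.00, centroid at (120.00, 113.00).
top flange: A = 120 × 18 = 2160.00, centroid at (120.00, 207.00).
ΣA = 12280.00 mm²
ΣAX̄ = (6720.00)(120.00) + (3400.00)(120.00) + (2160.00)(120.00) = 1473600.00 mm³
ΣAȲ = (6720.00)(14.00) + (3400.00)(113.00) + (2160.00)(207.00) = 925400.00 mm³
X̄ = 1473600.00 / 12280.00 = 120.00 mm
Ȳ = 925400.00 / 12280.00 = 75.36 mm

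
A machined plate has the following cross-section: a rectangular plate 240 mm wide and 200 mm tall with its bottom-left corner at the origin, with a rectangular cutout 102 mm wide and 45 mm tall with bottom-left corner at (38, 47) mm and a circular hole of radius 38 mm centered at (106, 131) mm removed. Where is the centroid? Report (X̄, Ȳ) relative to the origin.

X̄ = 125.29 mm, Ȳ = 99.98 mm

plate: A = 240 × 200 = 48000.00, centroid at (120.00, 100.00).
hole 1: A = −(102 × 45) = -4590.00, centroid at (89.00, 69.50).
hole 2: A = −π·38² = -4536.46, centroid at (106.00, 131.00).
ΣA = 38873.54 mm²
ΣAX̄ = (48000.00)(120.00) + (-4590.00)(89.00) + (-4536.46)(106.00) = 4870625.26 mm³
ΣAȲ = (48000.00)(100.00) + (-4590.00)(69.50) + (-4536.46)(131.00) = 3886718.77 mm³
X̄ = 4870625.26 / 38873.54 = 125.29 mm
Ȳ = 3886718.77 / 38873.54 = 99.98 mm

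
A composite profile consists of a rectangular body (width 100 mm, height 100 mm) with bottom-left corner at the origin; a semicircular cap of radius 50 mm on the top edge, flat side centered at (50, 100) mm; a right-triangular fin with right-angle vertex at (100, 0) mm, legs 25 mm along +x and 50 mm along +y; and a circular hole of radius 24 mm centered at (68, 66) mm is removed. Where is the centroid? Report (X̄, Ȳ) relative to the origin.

X̄ = 50.30 mm, Ȳ = 68.04 mm

rectangular body: A = 100 × 100 = 10000.00, centroid at (50.00, 50.00).
semicircular top: A = ½π·50² = 3926.99, centroid at (50.00, 121.22).
triangular fin: A = ½·25·50 = 625.00, centroid at (108.33, 16.67).
hole: A = −π·24² = -1809.56, centroid at (68.00, 66.00).
ΣA = 12742.43 mm²
ΣAX̄ = (10000.00)(50.00) + (3926.99)(50.00) + (625.00)(108.33) + (-1809.56)(68.00) = 641007.97 mm³
ΣAȲ = (10000.00)(50.00) + (3926.99)(121.22) + (625.00)(16.67) + (-1809.56)(66.00) = 867018.30 mm³
X̄ = 641007.97 / 12742.43 = 50.30 mm
Ȳ = 867018.30 / 12742.43 = 68.04 mm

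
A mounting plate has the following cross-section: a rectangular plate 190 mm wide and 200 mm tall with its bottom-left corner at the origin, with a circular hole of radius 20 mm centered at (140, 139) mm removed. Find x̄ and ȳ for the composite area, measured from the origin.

x̄ = 93.46 mm, ȳ = 98.67 mm

plate: A = 190 × 200 = 38000.00, centroid at (95.00, 100.00).
hole: A = −π·20² = -1256.64, centroid at (140.00, 139.00).
ΣA = 36743.36 mm², ΣAx̄ = 3434070.81 mm³, ΣAȳ = 3625327.45 mm³.
x̄ = 3434070.81/36743.36 = 93.46 mm; ȳ = 3625327.45/36743.36 = 98.67 mm.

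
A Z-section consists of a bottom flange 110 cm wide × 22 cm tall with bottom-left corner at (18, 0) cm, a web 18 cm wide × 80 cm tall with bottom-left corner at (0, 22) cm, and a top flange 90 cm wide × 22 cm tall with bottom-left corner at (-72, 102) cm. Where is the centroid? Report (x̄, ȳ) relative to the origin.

bottom flange: A = 110 × 22 = 2420.00, centroid at (73.00, 11.00).
web: A = 18 × 80 = 1440.00, centroid at (9.00, 62.00).
top flange: A = 90 × 22 = 1980.00, centroid at (-27.00, 113.00).
ΣA = 5840.00 cm²
ΣAx̄ = (2420.00)(73.00) + (1440.00)(9.00) + (1980.00)(-27.00) = 136160.00 cm³
ΣAȳ = (2420.00)(11.00) + (1440.00)(62.00) + (1980.00)(113.00) = 339640.00 cm³
x̄ = 136160.00 / 5840.00 = 23.32 cm
ȳ = 339640.00 / 5840.00 = 58.16 cm

x̄ = 23.32 cm, ȳ = 58.16 cm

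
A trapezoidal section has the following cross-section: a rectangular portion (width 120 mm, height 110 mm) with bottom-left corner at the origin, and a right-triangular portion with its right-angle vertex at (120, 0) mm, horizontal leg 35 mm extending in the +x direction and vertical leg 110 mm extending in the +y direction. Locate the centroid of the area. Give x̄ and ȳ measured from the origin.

rectangular portion: A = 120 × 110 = 13200.00, centroid at (60.00, 55.00).
triangular portion: A = ½·35·110 = 1925.00, centroid at (131.67, 36.67).
ΣA = 15125.00 mm²
ΣAx̄ = (13200.00)(60.00) + (1925.00)(131.67) = 1045458.33 mm³
ΣAȳ = (13200.00)(55.00) + (1925.00)(36.67) = 796583.33 mm³
x̄ = 1045458.33 / 15125.00 = 69.12 mm
ȳ = 796583.33 / 15125.00 = 52.67 mm

x̄ = 69.12 mm, ȳ = 52.67 mm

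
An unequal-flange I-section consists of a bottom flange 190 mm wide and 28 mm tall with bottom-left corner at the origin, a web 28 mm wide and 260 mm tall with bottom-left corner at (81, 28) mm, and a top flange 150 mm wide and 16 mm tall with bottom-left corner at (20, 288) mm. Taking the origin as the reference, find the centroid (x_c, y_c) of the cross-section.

bottom flange: A = 190 × 28 = 5320.00, centroid at (95.00, 14.00).
web: A = 28 × 260 = 7280.00, centroid at (95.00, 158.00).
top flange: A = 150 × 16 = 2400.00, centroid at (95.00, 296.00).
ΣA = 15000.00 mm², ΣAx_c = 1425000.00 mm³, ΣAy_c = 1935120.00 mm³.
x_c = 1425000.00/15000.00 = 95.00 mm; y_c = 1935120.00/15000.00 = 129.01 mm.

x_c = 95.00 mm, y_c = 129.01 mm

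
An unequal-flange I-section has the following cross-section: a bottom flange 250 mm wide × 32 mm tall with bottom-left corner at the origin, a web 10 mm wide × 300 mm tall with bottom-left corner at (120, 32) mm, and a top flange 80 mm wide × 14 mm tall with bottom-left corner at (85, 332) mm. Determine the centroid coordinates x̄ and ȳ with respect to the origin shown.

bottom flange: A = 250 × 32 = 8000.00, centroid at (125.00, 16.00).
web: A = 10 × 300 = 3000.00, centroid at (125.00, 182.00).
top flange: A = 80 × 14 = 1120.00, centroid at (125.00, 339.00).
ΣA = 12120.00 mm²
ΣAx̄ = (8000.00)(125.00) + (3000.00)(125.00) + (1120.00)(125.00) = 1515000.00 mm³
ΣAȳ = (8000.00)(16.00) + (3000.00)(182.00) + (1120.00)(339.00) = 1053680.00 mm³
x̄ = 1515000.00 / 12120.00 = 125.00 mm
ȳ = 1053680.00 / 12120.00 = 86.94 mm

x̄ = 125.00 mm, ȳ = 86.94 mm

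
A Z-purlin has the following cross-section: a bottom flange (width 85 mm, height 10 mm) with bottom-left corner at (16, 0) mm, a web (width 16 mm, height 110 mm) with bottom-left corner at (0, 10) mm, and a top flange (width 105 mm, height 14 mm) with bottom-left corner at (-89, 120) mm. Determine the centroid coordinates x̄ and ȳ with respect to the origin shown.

Part | A | x̄ᵢ | ȳᵢ | A·x̄ᵢ | A·ȳᵢ
bottom flange | 850.00 | 58.50 | 5.00 | 49725.00 | 4250.00
web | 1760.00 | 8.00 | 65.00 | 14080.00 | 114400.00
top flange | 1470.00 | -36.50 | 127.00 | -53655.00 | 186690.00
Σ | 4080.00 |  |  | 10150.00 | 305340.00
x̄ = 10150.00 / 4080.00 = 2.49 mm
ȳ = 305340.00 / 4080.00 = 74.84 mm

x̄ = 2.49 mm, ȳ = 74.84 mm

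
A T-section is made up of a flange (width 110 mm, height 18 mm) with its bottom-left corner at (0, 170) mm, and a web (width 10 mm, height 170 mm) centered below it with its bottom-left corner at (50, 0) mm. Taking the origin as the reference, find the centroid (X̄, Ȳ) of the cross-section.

web: A = 10 × 170 = 1700.00, centroid at (55.00, 85.00).
flange: A = 110 × 18 = 1980.00, centroid at (55.00, 179.00).
ΣA = 3680.00 mm²
ΣAX̄ = (1700.00)(55.00) + (1980.00)(55.00) = 202400.00 mm³
ΣAȲ = (1700.00)(85.00) + (1980.00)(179.00) = 498920.00 mm³
X̄ = 202400.00 / 3680.00 = 55.00 mm
Ȳ = 498920.00 / 3680.00 = 135.58 mm

X̄ = 55.00 mm, Ȳ = 135.58 mm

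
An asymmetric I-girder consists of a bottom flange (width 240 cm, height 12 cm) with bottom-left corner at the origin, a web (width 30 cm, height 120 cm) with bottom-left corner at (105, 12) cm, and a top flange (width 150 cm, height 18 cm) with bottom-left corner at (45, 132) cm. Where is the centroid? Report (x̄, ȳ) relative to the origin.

x̄ = 120.00 cm, ȳ = 71.59 cm

bottom flange: A = 240 × 12 = 2880.00, centroid at (120.00, 6.00).
web: A = 30 × 120 = 3600.00, centroid at (120.00, 72.00).
top flange: A = 150 × 18 = 2700.00, centroid at (120.00, 141.00).
ΣA = 9180.00 cm², ΣAx̄ = 1101600.00 cm³, ΣAȳ = 657180.00 cm³.
x̄ = 1101600.00/9180.00 = 120.00 cm; ȳ = 657180.00/9180.00 = 71.59 cm.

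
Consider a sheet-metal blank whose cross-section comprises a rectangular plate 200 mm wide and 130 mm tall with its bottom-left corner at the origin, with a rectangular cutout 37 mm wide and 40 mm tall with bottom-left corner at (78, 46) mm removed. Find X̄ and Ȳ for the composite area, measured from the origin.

X̄ = 100.21 mm, Ȳ = 64.94 mm

Part | A | x̄ᵢ | ȳᵢ | A·x̄ᵢ | A·ȳᵢ
plate | 26000.00 | 100.00 | 65.00 | 2600000.00 | 1690000.00
hole | -1480.00 | 96.50 | 66.00 | -142820.00 | -97680.00
Σ | 24520.00 |  |  | 2457180.00 | 1592320.00
X̄ = 2457180.00 / 24520.00 = 100.21 mm
Ȳ = 1592320.00 / 24520.00 = 64.94 mm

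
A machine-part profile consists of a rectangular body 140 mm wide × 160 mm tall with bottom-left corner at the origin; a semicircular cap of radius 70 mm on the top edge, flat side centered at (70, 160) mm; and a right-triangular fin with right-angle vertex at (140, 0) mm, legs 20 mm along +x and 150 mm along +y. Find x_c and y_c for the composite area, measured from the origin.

x_c = 73.64 mm, y_c = 105.30 mm

rectangular body: A = 140 × 160 = 22400.00, centroid at (70.00, 80.00).
semicircular top: A = ½π·70² = 7696.90, centroid at (70.00, 189.71).
triangular fin: A = ½·20·150 = 1500.00, centroid at (146.67, 50.00).
ΣA = 31596.90 mm², ΣAx_c = 2326783.14 mm³, ΣAy_c = 3327170.99 mm³.
x_c = 2326783.14/31596.90 = 73.64 mm; y_c = 3327170.99/31596.90 = 105.30 mm.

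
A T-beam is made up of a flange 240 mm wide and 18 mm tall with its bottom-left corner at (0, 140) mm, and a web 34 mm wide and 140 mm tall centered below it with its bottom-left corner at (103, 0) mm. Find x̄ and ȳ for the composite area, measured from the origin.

x̄ = 120.00 mm, ȳ = 107.59 mm

web: A = 34 × 140 = 4760.00, centroid at (120.00, 70.00).
flange: A = 240 × 18 = 4320.00, centroid at (120.00, 149.00).
ΣA = 9080.00 mm², ΣAx̄ = 1089600.00 mm³, ΣAȳ = 976880.00 mm³.
x̄ = 1089600.00/9080.00 = 120.00 mm; ȳ = 976880.00/9080.00 = 107.59 mm.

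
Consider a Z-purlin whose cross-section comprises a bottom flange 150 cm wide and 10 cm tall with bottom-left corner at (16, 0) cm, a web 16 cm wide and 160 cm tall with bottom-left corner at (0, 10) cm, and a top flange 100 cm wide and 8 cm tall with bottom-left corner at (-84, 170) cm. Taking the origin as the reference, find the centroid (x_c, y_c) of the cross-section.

Part | A | x̄ᵢ | ȳᵢ | A·x̄ᵢ | A·ȳᵢ
bottom flange | 1500.00 | 91.00 | 5.00 | 136500.00 | 7500.00
web | 2560.00 | 8.00 | 90.00 | 20480.00 | 230400.00
top flange | 800.00 | -34.00 | 174.00 | -27200.00 | 139200.00
Σ | 4860.00 |  |  | 129780.00 | 377100.00
x_c = 129780.00 / 4860.00 = 26.70 cm
y_c = 377100.00 / 4860.00 = 77.59 cm

x_c = 26.70 cm, y_c = 77.59 cm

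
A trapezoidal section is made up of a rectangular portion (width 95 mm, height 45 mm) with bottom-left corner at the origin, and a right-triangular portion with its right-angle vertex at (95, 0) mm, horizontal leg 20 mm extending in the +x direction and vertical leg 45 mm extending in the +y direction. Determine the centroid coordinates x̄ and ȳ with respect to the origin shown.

x̄ = 52.66 mm, ȳ = 21.79 mm

rectangular portion: A = 95 × 45 = 4275.00, centroid at (47.50, 22.50).
triangular portion: A = ½·20·45 = 450.00, centroid at (101.67, 15.00).
ΣA = 4725.00 mm²
ΣAx̄ = (4275.00)(47.50) + (450.00)(101.67) = 248812.50 mm³
ΣAȳ = (4275.00)(22.50) + (450.00)(15.00) = 102937.50 mm³
x̄ = 248812.50 / 4725.00 = 52.66 mm
ȳ = 102937.50 / 4725.00 = 21.79 mm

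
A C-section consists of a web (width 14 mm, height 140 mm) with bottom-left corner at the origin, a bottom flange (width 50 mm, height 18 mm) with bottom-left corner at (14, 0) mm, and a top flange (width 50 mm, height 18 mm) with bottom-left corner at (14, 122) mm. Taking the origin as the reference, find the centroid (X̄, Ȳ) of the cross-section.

X̄ = 22.32 mm, Ȳ = 70.00 mm

Part | A | x̄ᵢ | ȳᵢ | A·x̄ᵢ | A·ȳᵢ
web | 1960.00 | 7.00 | 70.00 | 13720.00 | 137200.00
bottom flange | 900.00 | 39.00 | 9.00 | 35100.00 | 8100.00
top flange | 900.00 | 39.00 | 131.00 | 35100.00 | 117900.00
Σ | 3760.00 |  |  | 83920.00 | 263200.00
X̄ = 83920.00 / 3760.00 = 22.32 mm
Ȳ = 263200.00 / 3760.00 = 70.00 mm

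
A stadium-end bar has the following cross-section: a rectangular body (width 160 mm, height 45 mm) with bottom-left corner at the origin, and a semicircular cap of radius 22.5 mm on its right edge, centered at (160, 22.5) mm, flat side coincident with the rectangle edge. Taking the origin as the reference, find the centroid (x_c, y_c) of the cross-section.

rectangular body: A = 160 × 45 = 7200.00, centroid at (80.00, 22.50).
semicircular end: A = ½π·22.5² = 795.22, centroid at (169.55, 22.50).
ΣA = 7995.22 mm², ΣAx_c = 710828.25 mm³, ΣAy_c = 179892.35 mm³.
x_c = 710828.25/7995.22 = 88.91 mm; y_c = 179892.35/7995.22 = 22.50 mm.

x_c = 88.91 mm, y_c = 22.50 mm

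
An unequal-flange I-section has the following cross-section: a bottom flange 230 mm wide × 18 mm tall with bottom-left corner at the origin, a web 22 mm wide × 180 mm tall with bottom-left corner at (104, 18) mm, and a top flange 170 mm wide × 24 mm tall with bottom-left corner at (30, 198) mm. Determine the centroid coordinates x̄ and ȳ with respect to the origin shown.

x̄ = 115.00 mm, ȳ = 108.52 mm

Part | A | x̄ᵢ | ȳᵢ | A·x̄ᵢ | A·ȳᵢ
bottom flange | 4140.00 | 115.00 | 9.00 | 476100.00 | 37260.00
web | 3960.00 | 115.00 | 108.00 | 455400.00 | 427680.00
top flange | 4080.00 | 115.00 | 210.00 | 469200.00 | 856800.00
Σ | 12180.00 |  |  | 1400700.00 | 1321740.00
x̄ = 1400700.00 / 12180.00 = 115.00 mm
ȳ = 1321740.00 / 12180.00 = 108.52 mm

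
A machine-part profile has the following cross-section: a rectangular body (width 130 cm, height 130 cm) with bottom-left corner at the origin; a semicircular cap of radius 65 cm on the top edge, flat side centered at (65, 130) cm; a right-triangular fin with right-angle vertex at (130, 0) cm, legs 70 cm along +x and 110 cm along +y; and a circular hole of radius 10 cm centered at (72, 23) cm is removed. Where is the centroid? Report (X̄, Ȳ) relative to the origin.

X̄ = 77.48 cm, Ȳ = 84.16 cm

rectangular body: A = 130 × 130 = 16900.00, centroid at (65.00, 65.00).
semicircular top: A = ½π·65² = 6636.61, centroid at (65.00, 157.59).
triangular fin: A = ½·70·110 = 3850.00, centroid at (153.33, 36.67).
hole: A = −π·10² = -314.16, centroid at (72.00, 23.00).
ΣA = 27072.46 cm²
ΣAX̄ = (16900.00)(65.00) + (6636.61)(65.00) + (3850.00)(153.33) + (-314.16)(72.00) = 2097593.81 cm³
ΣAȲ = (16900.00)(65.00) + (6636.61)(157.59) + (3850.00)(36.67) + (-314.16)(23.00) = 2278284.22 cm³
X̄ = 2097593.81 / 27072.46 = 77.48 cm
Ȳ = 2278284.22 / 27072.46 = 84.16 cm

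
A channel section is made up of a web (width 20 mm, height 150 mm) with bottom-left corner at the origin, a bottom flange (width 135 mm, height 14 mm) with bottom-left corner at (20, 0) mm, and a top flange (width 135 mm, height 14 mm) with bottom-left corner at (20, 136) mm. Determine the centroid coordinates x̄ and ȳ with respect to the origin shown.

x̄ = 53.21 mm, ȳ = 75.00 mm

web: A = 20 × 150 = 3000.00, centroid at (10.00, 75.00).
bottom flange: A = 135 × 14 = 1890.00, centroid at (87.50, 7.00).
top flange: A = 135 × 14 = 1890.00, centroid at (87.50, 143.00).
ΣA = 6780.00 mm², ΣAx̄ = 360750.00 mm³, ΣAȳ = 508500.00 mm³.
x̄ = 360750.00/6780.00 = 53.21 mm; ȳ = 508500.00/6780.00 = 75.00 mm.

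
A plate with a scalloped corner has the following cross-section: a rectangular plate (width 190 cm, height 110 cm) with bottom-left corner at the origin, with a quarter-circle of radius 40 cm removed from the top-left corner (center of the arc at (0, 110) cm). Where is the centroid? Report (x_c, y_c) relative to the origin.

plate: A = 190 × 110 = 20900.00, centroid at (95.00, 55.00).
removed quarter-circle: A = −¼π·40² = -1256.64, centroid at (16.98, 93.02).
ΣA = 19643.36 cm², ΣAx_c = 1964166.67 cm³, ΣAy_c = 1032603.26 cm³.
x_c = 1964166.67/19643.36 = 99.99 cm; y_c = 1032603.26/19643.36 = 52.57 cm.

x_c = 99.99 cm, y_c = 52.57 cm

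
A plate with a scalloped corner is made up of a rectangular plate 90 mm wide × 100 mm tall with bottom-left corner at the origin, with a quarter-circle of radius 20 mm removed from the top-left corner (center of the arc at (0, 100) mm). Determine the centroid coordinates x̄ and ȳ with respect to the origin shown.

x̄ = 46.32 mm, ȳ = 48.50 mm

plate: A = 90 × 100 = 9000.00, centroid at (45.00, 50.00).
removed quarter-circle: A = −¼π·20² = -314.16, centroid at (8.49, 91.51).
ΣA = 8685.84 mm²
ΣAx̄ = (9000.00)(45.00) + (-314.16)(8.49) = 402333.33 mm³
ΣAȳ = (9000.00)(50.00) + (-314.16)(91.51) = 421250.74 mm³
x̄ = 402333.33 / 8685.84 = 46.32 mm
ȳ = 421250.74 / 8685.84 = 48.50 mm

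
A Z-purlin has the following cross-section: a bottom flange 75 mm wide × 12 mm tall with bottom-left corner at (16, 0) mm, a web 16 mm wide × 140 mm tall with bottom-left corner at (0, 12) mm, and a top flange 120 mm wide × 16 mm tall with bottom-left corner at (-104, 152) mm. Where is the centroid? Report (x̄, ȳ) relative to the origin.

bottom flange: A = 75 × 12 = 900.00, centroid at (53.50, 6.00).
web: A = 16 × 140 = 2240.00, centroid at (8.00, 82.00).
top flange: A = 120 × 16 = 1920.00, centroid at (-44.00, 160.00).
ΣA = 5060.00 mm², ΣAx̄ = -18410.00 mm³, ΣAȳ = 496280.00 mm³.
x̄ = -18410.00/5060.00 = -3.64 mm; ȳ = 496280.00/5060.00 = 98.08 mm.

x̄ = -3.64 mm, ȳ = 98.08 mm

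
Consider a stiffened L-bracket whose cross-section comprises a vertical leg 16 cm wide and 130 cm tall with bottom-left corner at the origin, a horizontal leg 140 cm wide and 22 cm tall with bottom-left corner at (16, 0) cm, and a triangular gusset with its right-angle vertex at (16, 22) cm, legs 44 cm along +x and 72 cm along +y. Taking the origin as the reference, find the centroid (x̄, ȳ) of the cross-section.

Part | A | x̄ᵢ | ȳᵢ | A·x̄ᵢ | A·ȳᵢ
vertical leg | 2080.00 | 8.00 | 65.00 | 16640.00 | 135200.00
horizontal leg | 3080.00 | 86.00 | 11.00 | 264880.00 | 33880.00
gusset | 1584.00 | 30.67 | 46.00 | 48576.00 | 72864.00
Σ | 6744.00 |  |  | 330096.00 | 241944.00
x̄ = 330096.00 / 6744.00 = 48.95 cm
ȳ = 241944.00 / 6744.00 = 35.88 cm

x̄ = 48.95 cm, ȳ = 35.88 cm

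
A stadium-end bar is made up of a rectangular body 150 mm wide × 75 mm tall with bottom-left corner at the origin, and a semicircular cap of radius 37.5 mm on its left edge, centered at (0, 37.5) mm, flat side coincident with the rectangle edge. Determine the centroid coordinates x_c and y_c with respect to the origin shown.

x_c = 60.08 mm, y_c = 37.50 mm

rectangular body: A = 150 × 75 = 11250.00, centroid at (75.00, 37.50).
semicircular end: A = ½π·37.5² = 2208.93, centroid at (-15.92, 37.50).
ΣA = 13458.93 mm²
ΣAx_c = (11250.00)(75.00) + (2208.93)(-15.92) = 808593.75 mm³
ΣAy_c = (11250.00)(37.50) + (2208.93)(37.50) = 504709.96 mm³
x_c = 808593.75 / 13458.93 = 60.08 mm
y_c = 504709.96 / 13458.93 = 37.50 mm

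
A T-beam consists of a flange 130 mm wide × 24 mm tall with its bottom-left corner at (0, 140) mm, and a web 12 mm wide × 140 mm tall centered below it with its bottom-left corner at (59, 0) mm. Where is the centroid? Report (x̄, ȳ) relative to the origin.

Part | A | x̄ᵢ | ȳᵢ | A·x̄ᵢ | A·ȳᵢ
web | 1680.00 | 65.00 | 70.00 | 109200.00 | 117600.00
flange | 3120.00 | 65.00 | 152.00 | 202800.00 | 474240.00
Σ | 4800.00 |  |  | 312000.00 | 591840.00
x̄ = 312000.00 / 4800.00 = 65.00 mm
ȳ = 591840.00 / 4800.00 = 123.30 mm

x̄ = 65.00 mm, ȳ = 123.30 mm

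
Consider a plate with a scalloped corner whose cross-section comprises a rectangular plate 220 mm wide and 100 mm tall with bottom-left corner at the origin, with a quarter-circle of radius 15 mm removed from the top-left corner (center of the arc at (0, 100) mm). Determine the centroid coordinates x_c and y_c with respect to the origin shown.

Part | A | x̄ᵢ | ȳᵢ | A·x̄ᵢ | A·ȳᵢ
plate | 22000.00 | 110.00 | 50.00 | 2420000.00 | 1100000.00
removed quarter-circle | -176.71 | 6.37 | 93.63 | -1125.00 | -16546.46
Σ | 21823.29 |  |  | 2418875.00 | 1083453.54
x_c = 2418875.00 / 21823.29 = 110.84 mm
y_c = 1083453.54 / 21823.29 = 49.65 mm

x_c = 110.84 mm, y_c = 49.65 mm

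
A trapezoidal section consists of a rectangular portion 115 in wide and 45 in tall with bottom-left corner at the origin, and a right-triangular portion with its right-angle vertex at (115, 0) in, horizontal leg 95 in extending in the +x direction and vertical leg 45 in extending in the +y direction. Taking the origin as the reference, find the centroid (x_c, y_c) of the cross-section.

x_c = 83.56 in, y_c = 20.31 in

rectangular portion: A = 115 × 45 = 5175.00, centroid at (57.50, 22.50).
triangular portion: A = ½·95·45 = 2137.50, centroid at (146.67, 15.00).
ΣA = 7312.50 in²
ΣAx_c = (5175.00)(57.50) + (2137.50)(146.67) = 611062.50 in³
ΣAy_c = (5175.00)(22.50) + (2137.50)(15.00) = 148500.00 in³
x_c = 611062.50 / 7312.50 = 83.56 in
y_c = 148500.00 / 7312.50 = 20.31 in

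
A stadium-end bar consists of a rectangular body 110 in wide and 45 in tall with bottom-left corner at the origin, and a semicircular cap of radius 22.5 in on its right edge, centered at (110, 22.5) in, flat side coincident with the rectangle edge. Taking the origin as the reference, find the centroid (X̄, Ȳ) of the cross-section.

X̄ = 63.93 in, Ȳ = 22.50 in

Part | A | x̄ᵢ | ȳᵢ | A·x̄ᵢ | A·ȳᵢ
rectangular body | 4950.00 | 55.00 | 22.50 | 272250.00 | 111375.00
semicircular end | 795.22 | 119.55 | 22.50 | 95067.47 | 17892.35
Σ | 5745.22 |  |  | 367317.47 | 129267.35
X̄ = 367317.47 / 5745.22 = 63.93 in
Ȳ = 129267.35 / 5745.22 = 22.50 in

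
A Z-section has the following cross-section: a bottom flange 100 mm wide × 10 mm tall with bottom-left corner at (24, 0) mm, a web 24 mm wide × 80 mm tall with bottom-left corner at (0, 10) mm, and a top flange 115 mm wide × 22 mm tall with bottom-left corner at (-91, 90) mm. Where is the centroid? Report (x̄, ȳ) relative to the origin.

x̄ = 2.25 mm, ȳ = 65.42 mm

bottom flange: A = 100 × 10 = 1000.00, centroid at (74.00, 5.00).
web: A = 24 × 80 = 1920.00, centroid at (12.00, 50.00).
top flange: A = 115 × 22 = 2530.00, centroid at (-33.50, 101.00).
ΣA = 5450.00 mm², ΣAx̄ = 12285.00 mm³, ΣAȳ = 356530.00 mm³.
x̄ = 12285.00/5450.00 = 2.25 mm; ȳ = 356530.00/5450.00 = 65.42 mm.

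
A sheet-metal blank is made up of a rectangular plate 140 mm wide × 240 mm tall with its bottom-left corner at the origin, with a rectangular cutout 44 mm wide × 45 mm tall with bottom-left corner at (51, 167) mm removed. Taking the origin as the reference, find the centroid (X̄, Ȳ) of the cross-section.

plate: A = 140 × 240 = 33600.00, centroid at (70.00, 120.00).
hole: A = −(44 × 45) = -1980.00, centroid at (73.00, 189.50).
ΣA = 31620.00 mm²
ΣAX̄ = (33600.00)(70.00) + (-1980.00)(73.00) = 2207460.00 mm³
ΣAȲ = (33600.00)(120.00) + (-1980.00)(189.50) = 3656790.00 mm³
X̄ = 2207460.00 / 31620.00 = 69.81 mm
Ȳ = 3656790.00 / 31620.00 = 115.65 mm

X̄ = 69.81 mm, Ȳ = 115.65 mm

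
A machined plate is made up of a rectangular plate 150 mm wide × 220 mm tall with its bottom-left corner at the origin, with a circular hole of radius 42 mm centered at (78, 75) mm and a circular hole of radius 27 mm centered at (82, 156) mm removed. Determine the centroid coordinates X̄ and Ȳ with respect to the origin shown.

plate: A = 150 × 220 = 33000.00, centroid at (75.00, 110.00).
hole 1: A = −π·42² = -5541.77, centroid at (78.00, 75.00).
hole 2: A = −π·27² = -2290.22, centroid at (82.00, 156.00).
ΣA = 25168.01 mm²
ΣAX̄ = (33000.00)(75.00) + (-5541.77)(78.00) + (-2290.22)(82.00) = 1854943.86 mm³
ΣAȲ = (33000.00)(110.00) + (-5541.77)(75.00) + (-2290.22)(156.00) = 2857092.81 mm³
X̄ = 1854943.86 / 25168.01 = 73.70 mm
Ȳ = 2857092.81 / 25168.01 = 113.52 mm

X̄ = 73.70 mm, Ȳ = 113.52 mm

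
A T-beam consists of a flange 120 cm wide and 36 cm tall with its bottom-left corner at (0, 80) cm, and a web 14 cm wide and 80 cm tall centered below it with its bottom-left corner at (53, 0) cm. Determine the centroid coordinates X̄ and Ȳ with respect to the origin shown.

web: A = 14 × 80 = 1120.00, centroid at (60.00, 40.00).
flange: A = 120 × 36 = 4320.00, centroid at (60.00, 98.00).
ΣA = 5440.00 cm², ΣAX̄ = 326400.00 cm³, ΣAȲ = 468160.00 cm³.
X̄ = 326400.00/5440.00 = 60.00 cm; Ȳ = 468160.00/5440.00 = 86.06 cm.

X̄ = 60.00 cm, Ȳ = 86.06 cm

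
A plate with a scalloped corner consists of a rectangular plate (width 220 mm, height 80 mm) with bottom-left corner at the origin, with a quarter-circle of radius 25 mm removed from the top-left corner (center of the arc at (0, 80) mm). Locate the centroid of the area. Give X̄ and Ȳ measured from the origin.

plate: A = 220 × 80 = 17600.00, centroid at (110.00, 40.00).
removed quarter-circle: A = −¼π·25² = -490.87, centroid at (10.61, 69.39).
ΣA = 17109.13 mm²
ΣAX̄ = (17600.00)(110.00) + (-490.87)(10.61) = 1930791.67 mm³
ΣAȲ = (17600.00)(40.00) + (-490.87)(69.39) = 669938.43 mm³
X̄ = 1930791.67 / 17109.13 = 112.85 mm
Ȳ = 669938.43 / 17109.13 = 39.16 mm

X̄ = 112.85 mm, Ȳ = 39.16 mm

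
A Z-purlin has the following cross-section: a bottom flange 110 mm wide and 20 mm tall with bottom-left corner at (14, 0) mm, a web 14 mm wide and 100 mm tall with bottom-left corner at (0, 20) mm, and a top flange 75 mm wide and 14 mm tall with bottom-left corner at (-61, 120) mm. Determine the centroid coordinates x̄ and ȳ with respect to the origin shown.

bottom flange: A = 110 × 20 = 2200.00, centroid at (69.00, 10.00).
web: A = 14 × 100 = 1400.00, centroid at (7.00, 70.00).
top flange: A = 75 × 14 = 1050.00, centroid at (-23.50, 127.00).
ΣA = 4650.00 mm², ΣAx̄ = 136925.00 mm³, ΣAȳ = 253350.00 mm³.
x̄ = 136925.00/4650.00 = 29.45 mm; ȳ = 253350.00/4650.00 = 54.48 mm.

x̄ = 29.45 mm, ȳ = 54.48 mm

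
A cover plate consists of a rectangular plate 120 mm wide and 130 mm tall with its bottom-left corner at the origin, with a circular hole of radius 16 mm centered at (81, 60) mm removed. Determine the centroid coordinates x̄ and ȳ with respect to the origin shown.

Part | A | x̄ᵢ | ȳᵢ | A·x̄ᵢ | A·ȳᵢ
plate | 15600.00 | 60.00 | 65.00 | 936000.00 | 1014000.00
hole | -804.25 | 81.00 | 60.00 | -65144.07 | -48254.86
Σ | 14795.75 |  |  | 870855.93 | 965745.14
x̄ = 870855.93 / 14795.75 = 58.86 mm
ȳ = 965745.14 / 14795.75 = 65.27 mm

x̄ = 58.86 mm, ȳ = 65.27 mm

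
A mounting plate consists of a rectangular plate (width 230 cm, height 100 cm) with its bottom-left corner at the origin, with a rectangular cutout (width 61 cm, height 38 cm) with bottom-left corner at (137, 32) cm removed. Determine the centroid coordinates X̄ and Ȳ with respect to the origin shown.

plate: A = 230 × 100 = 23000.00, centroid at (115.00, 50.00).
hole: A = −(61 × 38) = -2318.00, centroid at (167.50, 51.00).
ΣA = 20682.00 cm²
ΣAX̄ = (23000.00)(115.00) + (-2318.00)(167.50) = 2256735.00 cm³
ΣAȲ = (23000.00)(50.00) + (-2318.00)(51.00) = 1031782.00 cm³
X̄ = 2256735.00 / 20682.00 = 109.12 cm
Ȳ = 1031782.00 / 20682.00 = 49.89 cm

X̄ = 109.12 cm, Ȳ = 49.89 cm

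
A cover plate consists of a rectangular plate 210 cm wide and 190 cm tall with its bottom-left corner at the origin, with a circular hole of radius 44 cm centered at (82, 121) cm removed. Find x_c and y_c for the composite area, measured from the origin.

x_c = 109.14 cm, y_c = 90.32 cm

Part | A | x̄ᵢ | ȳᵢ | A·x̄ᵢ | A·ȳᵢ
plate | 39900.00 | 105.00 | 95.00 | 4189500.00 | 3790500.00
hole | -6082.12 | 82.00 | 121.00 | -498734.12 | -735936.93
Σ | 33817.88 |  |  | 3690765.88 | 3054563.07
x_c = 3690765.88 / 33817.88 = 109.14 cm
y_c = 3054563.07 / 33817.88 = 90.32 cm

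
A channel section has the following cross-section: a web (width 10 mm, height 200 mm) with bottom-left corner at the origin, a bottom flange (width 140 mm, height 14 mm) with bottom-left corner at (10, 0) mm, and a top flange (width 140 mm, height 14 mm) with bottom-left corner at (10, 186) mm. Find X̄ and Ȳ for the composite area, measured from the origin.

web: A = 10 × 200 = 2000.00, centroid at (5.00, 100.00).
bottom flange: A = 140 × 14 = 1960.00, centroid at (80.00, 7.00).
top flange: A = 140 × 14 = 1960.00, centroid at (80.00, 193.00).
ΣA = 5920.00 mm², ΣAX̄ = 323600.00 mm³, ΣAȲ = 592000.00 mm³.
X̄ = 323600.00/5920.00 = 54.66 mm; Ȳ = 592000.00/5920.00 = 100.00 mm.

X̄ = 54.66 mm, Ȳ = 100.00 mm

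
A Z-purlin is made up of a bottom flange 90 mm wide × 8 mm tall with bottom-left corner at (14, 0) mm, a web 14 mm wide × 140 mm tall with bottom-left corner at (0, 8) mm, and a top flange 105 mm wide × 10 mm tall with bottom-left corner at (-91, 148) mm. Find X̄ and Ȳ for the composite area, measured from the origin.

X̄ = 4.23 mm, Ȳ = 84.83 mm

bottom flange: A = 90 × 8 = 720.00, centroid at (59.00, 4.00).
web: A = 14 × 140 = 1960.00, centroid at (7.00, 78.00).
top flange: A = 105 × 10 = 1050.00, centroid at (-38.50, 153.00).
ΣA = 3730.00 mm², ΣAX̄ = 15775.00 mm³, ΣAȲ = 316410.00 mm³.
X̄ = 15775.00/3730.00 = 4.23 mm; Ȳ = 316410.00/3730.00 = 84.83 mm.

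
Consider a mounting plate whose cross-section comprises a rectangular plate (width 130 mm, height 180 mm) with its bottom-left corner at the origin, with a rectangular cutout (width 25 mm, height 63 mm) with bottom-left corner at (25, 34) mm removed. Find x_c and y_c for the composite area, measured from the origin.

plate: A = 130 × 180 = 23400.00, centroid at (65.00, 90.00).
hole: A = −(25 × 63) = -1575.00, centroid at (37.50, 65.50).
ΣA = 21825.00 mm², ΣAx_c = 1461937.50 mm³, ΣAy_c = 2002837.50 mm³.
x_c = 1461937.50/21825.00 = 66.98 mm; y_c = 2002837.50/21825.00 = 91.77 mm.

x_c = 66.98 mm, y_c = 91.77 mm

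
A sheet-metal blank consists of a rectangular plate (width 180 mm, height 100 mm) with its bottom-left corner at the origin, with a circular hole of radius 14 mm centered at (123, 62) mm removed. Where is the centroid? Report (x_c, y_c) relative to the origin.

Part | A | x̄ᵢ | ȳᵢ | A·x̄ᵢ | A·ȳᵢ
plate | 18000.00 | 90.00 | 50.00 | 1620000.00 | 900000.00
hole | -615.75 | 123.00 | 62.00 | -75737.52 | -38176.63
Σ | 17384.25 |  |  | 1544262.48 | 861823.37
x_c = 1544262.48 / 17384.25 = 88.83 mm
y_c = 861823.37 / 17384.25 = 49.57 mm

x_c = 88.83 mm, y_c = 49.57 mm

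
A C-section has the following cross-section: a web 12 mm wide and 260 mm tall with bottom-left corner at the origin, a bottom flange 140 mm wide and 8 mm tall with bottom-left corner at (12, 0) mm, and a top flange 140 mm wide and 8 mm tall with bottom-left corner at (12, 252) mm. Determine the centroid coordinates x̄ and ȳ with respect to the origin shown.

x̄ = 37.76 mm, ȳ = 130.00 mm

web: A = 12 × 260 = 3120.00, centroid at (6.00, 130.00).
bottom flange: A = 140 × 8 = 1120.00, centroid at (82.00, 4.00).
top flange: A = 140 × 8 = 1120.00, centroid at (82.00, 256.00).
ΣA = 5360.00 mm²
ΣAx̄ = (3120.00)(6.00) + (1120.00)(82.00) + (1120.00)(82.00) = 202400.00 mm³
ΣAȳ = (3120.00)(130.00) + (1120.00)(4.00) + (1120.00)(256.00) = 696800.00 mm³
x̄ = 202400.00 / 5360.00 = 37.76 mm
ȳ = 696800.00 / 5360.00 = 130.00 mm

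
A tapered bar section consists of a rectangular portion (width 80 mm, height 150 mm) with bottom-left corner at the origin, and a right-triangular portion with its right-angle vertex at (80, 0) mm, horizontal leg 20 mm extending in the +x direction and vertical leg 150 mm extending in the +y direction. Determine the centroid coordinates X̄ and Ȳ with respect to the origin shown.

X̄ = 45.19 mm, Ȳ = 72.22 mm

rectangular portion: A = 80 × 150 = 12000.00, centroid at (40.00, 75.00).
triangular portion: A = ½·20·150 = 1500.00, centroid at (86.67, 50.00).
ΣA = 13500.00 mm², ΣAX̄ = 610000.00 mm³, ΣAȲ = 975000.00 mm³.
X̄ = 610000.00/13500.00 = 45.19 mm; Ȳ = 975000.00/13500.00 = 72.22 mm.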